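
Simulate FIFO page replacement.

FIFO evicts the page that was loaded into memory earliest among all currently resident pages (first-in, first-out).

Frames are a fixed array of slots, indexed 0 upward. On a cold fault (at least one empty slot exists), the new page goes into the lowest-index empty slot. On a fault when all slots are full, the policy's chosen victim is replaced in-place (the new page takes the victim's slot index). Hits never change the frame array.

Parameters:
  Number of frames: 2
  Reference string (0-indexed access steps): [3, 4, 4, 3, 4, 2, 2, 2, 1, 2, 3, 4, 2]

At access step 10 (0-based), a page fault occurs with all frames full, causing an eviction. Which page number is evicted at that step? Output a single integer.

Answer: 2

Derivation:
Step 0: ref 3 -> FAULT, frames=[3,-]
Step 1: ref 4 -> FAULT, frames=[3,4]
Step 2: ref 4 -> HIT, frames=[3,4]
Step 3: ref 3 -> HIT, frames=[3,4]
Step 4: ref 4 -> HIT, frames=[3,4]
Step 5: ref 2 -> FAULT, evict 3, frames=[2,4]
Step 6: ref 2 -> HIT, frames=[2,4]
Step 7: ref 2 -> HIT, frames=[2,4]
Step 8: ref 1 -> FAULT, evict 4, frames=[2,1]
Step 9: ref 2 -> HIT, frames=[2,1]
Step 10: ref 3 -> FAULT, evict 2, frames=[3,1]
At step 10: evicted page 2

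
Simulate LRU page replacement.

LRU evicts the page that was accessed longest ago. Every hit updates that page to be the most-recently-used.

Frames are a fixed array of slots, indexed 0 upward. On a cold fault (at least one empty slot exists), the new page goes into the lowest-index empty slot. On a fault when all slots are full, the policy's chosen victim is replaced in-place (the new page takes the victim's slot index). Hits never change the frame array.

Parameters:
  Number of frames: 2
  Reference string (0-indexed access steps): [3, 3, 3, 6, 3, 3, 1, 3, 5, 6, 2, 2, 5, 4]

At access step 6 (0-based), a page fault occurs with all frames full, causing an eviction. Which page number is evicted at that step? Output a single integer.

Answer: 6

Derivation:
Step 0: ref 3 -> FAULT, frames=[3,-]
Step 1: ref 3 -> HIT, frames=[3,-]
Step 2: ref 3 -> HIT, frames=[3,-]
Step 3: ref 6 -> FAULT, frames=[3,6]
Step 4: ref 3 -> HIT, frames=[3,6]
Step 5: ref 3 -> HIT, frames=[3,6]
Step 6: ref 1 -> FAULT, evict 6, frames=[3,1]
At step 6: evicted page 6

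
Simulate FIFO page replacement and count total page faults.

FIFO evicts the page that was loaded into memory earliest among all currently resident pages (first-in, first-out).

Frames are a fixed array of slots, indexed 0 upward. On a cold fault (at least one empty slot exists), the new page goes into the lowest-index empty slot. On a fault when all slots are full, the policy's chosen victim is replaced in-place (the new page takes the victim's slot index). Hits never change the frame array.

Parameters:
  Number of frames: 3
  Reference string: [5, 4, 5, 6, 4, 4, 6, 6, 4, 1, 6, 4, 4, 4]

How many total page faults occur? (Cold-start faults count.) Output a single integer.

Step 0: ref 5 → FAULT, frames=[5,-,-]
Step 1: ref 4 → FAULT, frames=[5,4,-]
Step 2: ref 5 → HIT, frames=[5,4,-]
Step 3: ref 6 → FAULT, frames=[5,4,6]
Step 4: ref 4 → HIT, frames=[5,4,6]
Step 5: ref 4 → HIT, frames=[5,4,6]
Step 6: ref 6 → HIT, frames=[5,4,6]
Step 7: ref 6 → HIT, frames=[5,4,6]
Step 8: ref 4 → HIT, frames=[5,4,6]
Step 9: ref 1 → FAULT (evict 5), frames=[1,4,6]
Step 10: ref 6 → HIT, frames=[1,4,6]
Step 11: ref 4 → HIT, frames=[1,4,6]
Step 12: ref 4 → HIT, frames=[1,4,6]
Step 13: ref 4 → HIT, frames=[1,4,6]
Total faults: 4

Answer: 4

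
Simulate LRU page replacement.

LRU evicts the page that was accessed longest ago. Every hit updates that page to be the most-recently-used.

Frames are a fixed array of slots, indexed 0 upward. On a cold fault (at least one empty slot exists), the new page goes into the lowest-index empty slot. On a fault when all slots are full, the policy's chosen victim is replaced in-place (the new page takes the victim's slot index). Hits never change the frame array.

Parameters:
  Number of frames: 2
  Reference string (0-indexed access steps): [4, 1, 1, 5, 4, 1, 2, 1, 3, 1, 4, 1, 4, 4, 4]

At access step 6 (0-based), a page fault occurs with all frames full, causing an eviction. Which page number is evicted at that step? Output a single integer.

Step 0: ref 4 -> FAULT, frames=[4,-]
Step 1: ref 1 -> FAULT, frames=[4,1]
Step 2: ref 1 -> HIT, frames=[4,1]
Step 3: ref 5 -> FAULT, evict 4, frames=[5,1]
Step 4: ref 4 -> FAULT, evict 1, frames=[5,4]
Step 5: ref 1 -> FAULT, evict 5, frames=[1,4]
Step 6: ref 2 -> FAULT, evict 4, frames=[1,2]
At step 6: evicted page 4

Answer: 4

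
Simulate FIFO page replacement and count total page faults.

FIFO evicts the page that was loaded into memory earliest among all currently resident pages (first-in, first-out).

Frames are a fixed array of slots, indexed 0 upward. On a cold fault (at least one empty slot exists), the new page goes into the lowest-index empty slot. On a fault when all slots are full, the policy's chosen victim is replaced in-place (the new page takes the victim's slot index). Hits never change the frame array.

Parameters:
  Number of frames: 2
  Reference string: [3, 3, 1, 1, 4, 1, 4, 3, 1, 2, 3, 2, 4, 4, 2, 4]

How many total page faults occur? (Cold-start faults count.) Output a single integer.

Answer: 9

Derivation:
Step 0: ref 3 → FAULT, frames=[3,-]
Step 1: ref 3 → HIT, frames=[3,-]
Step 2: ref 1 → FAULT, frames=[3,1]
Step 3: ref 1 → HIT, frames=[3,1]
Step 4: ref 4 → FAULT (evict 3), frames=[4,1]
Step 5: ref 1 → HIT, frames=[4,1]
Step 6: ref 4 → HIT, frames=[4,1]
Step 7: ref 3 → FAULT (evict 1), frames=[4,3]
Step 8: ref 1 → FAULT (evict 4), frames=[1,3]
Step 9: ref 2 → FAULT (evict 3), frames=[1,2]
Step 10: ref 3 → FAULT (evict 1), frames=[3,2]
Step 11: ref 2 → HIT, frames=[3,2]
Step 12: ref 4 → FAULT (evict 2), frames=[3,4]
Step 13: ref 4 → HIT, frames=[3,4]
Step 14: ref 2 → FAULT (evict 3), frames=[2,4]
Step 15: ref 4 → HIT, frames=[2,4]
Total faults: 9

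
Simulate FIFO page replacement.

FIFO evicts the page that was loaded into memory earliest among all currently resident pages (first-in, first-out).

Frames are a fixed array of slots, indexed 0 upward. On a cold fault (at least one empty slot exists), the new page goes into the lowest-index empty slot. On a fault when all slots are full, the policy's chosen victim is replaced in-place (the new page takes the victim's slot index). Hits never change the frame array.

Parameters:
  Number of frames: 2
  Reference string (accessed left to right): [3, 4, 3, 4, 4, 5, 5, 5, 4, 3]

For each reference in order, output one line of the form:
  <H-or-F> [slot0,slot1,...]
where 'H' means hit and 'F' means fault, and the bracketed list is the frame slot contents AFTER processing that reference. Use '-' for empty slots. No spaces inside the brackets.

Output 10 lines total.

F [3,-]
F [3,4]
H [3,4]
H [3,4]
H [3,4]
F [5,4]
H [5,4]
H [5,4]
H [5,4]
F [5,3]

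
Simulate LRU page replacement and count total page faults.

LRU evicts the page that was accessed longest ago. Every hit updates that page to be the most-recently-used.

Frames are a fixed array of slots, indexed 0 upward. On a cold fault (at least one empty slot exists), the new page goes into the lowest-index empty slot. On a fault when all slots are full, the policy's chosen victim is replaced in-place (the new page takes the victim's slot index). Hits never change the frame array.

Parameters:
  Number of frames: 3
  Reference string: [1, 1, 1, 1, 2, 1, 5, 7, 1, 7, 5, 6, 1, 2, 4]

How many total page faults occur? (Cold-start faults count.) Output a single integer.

Answer: 8

Derivation:
Step 0: ref 1 → FAULT, frames=[1,-,-]
Step 1: ref 1 → HIT, frames=[1,-,-]
Step 2: ref 1 → HIT, frames=[1,-,-]
Step 3: ref 1 → HIT, frames=[1,-,-]
Step 4: ref 2 → FAULT, frames=[1,2,-]
Step 5: ref 1 → HIT, frames=[1,2,-]
Step 6: ref 5 → FAULT, frames=[1,2,5]
Step 7: ref 7 → FAULT (evict 2), frames=[1,7,5]
Step 8: ref 1 → HIT, frames=[1,7,5]
Step 9: ref 7 → HIT, frames=[1,7,5]
Step 10: ref 5 → HIT, frames=[1,7,5]
Step 11: ref 6 → FAULT (evict 1), frames=[6,7,5]
Step 12: ref 1 → FAULT (evict 7), frames=[6,1,5]
Step 13: ref 2 → FAULT (evict 5), frames=[6,1,2]
Step 14: ref 4 → FAULT (evict 6), frames=[4,1,2]
Total faults: 8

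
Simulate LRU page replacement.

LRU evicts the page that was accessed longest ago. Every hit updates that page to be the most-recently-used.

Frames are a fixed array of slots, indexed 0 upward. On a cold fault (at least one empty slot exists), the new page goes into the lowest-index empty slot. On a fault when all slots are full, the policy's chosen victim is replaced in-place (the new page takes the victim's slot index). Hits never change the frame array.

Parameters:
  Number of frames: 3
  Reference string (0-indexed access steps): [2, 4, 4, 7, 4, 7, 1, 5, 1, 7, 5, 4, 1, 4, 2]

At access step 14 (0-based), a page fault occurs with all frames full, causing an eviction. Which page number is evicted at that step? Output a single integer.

Step 0: ref 2 -> FAULT, frames=[2,-,-]
Step 1: ref 4 -> FAULT, frames=[2,4,-]
Step 2: ref 4 -> HIT, frames=[2,4,-]
Step 3: ref 7 -> FAULT, frames=[2,4,7]
Step 4: ref 4 -> HIT, frames=[2,4,7]
Step 5: ref 7 -> HIT, frames=[2,4,7]
Step 6: ref 1 -> FAULT, evict 2, frames=[1,4,7]
Step 7: ref 5 -> FAULT, evict 4, frames=[1,5,7]
Step 8: ref 1 -> HIT, frames=[1,5,7]
Step 9: ref 7 -> HIT, frames=[1,5,7]
Step 10: ref 5 -> HIT, frames=[1,5,7]
Step 11: ref 4 -> FAULT, evict 1, frames=[4,5,7]
Step 12: ref 1 -> FAULT, evict 7, frames=[4,5,1]
Step 13: ref 4 -> HIT, frames=[4,5,1]
Step 14: ref 2 -> FAULT, evict 5, frames=[4,2,1]
At step 14: evicted page 5

Answer: 5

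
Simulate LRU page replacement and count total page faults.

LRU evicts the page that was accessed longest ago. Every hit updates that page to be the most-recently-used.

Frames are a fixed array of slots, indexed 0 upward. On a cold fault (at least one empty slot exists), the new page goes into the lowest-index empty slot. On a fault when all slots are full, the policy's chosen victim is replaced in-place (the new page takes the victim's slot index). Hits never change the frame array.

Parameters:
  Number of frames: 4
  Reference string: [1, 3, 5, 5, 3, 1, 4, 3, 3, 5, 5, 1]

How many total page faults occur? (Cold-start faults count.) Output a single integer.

Answer: 4

Derivation:
Step 0: ref 1 → FAULT, frames=[1,-,-,-]
Step 1: ref 3 → FAULT, frames=[1,3,-,-]
Step 2: ref 5 → FAULT, frames=[1,3,5,-]
Step 3: ref 5 → HIT, frames=[1,3,5,-]
Step 4: ref 3 → HIT, frames=[1,3,5,-]
Step 5: ref 1 → HIT, frames=[1,3,5,-]
Step 6: ref 4 → FAULT, frames=[1,3,5,4]
Step 7: ref 3 → HIT, frames=[1,3,5,4]
Step 8: ref 3 → HIT, frames=[1,3,5,4]
Step 9: ref 5 → HIT, frames=[1,3,5,4]
Step 10: ref 5 → HIT, frames=[1,3,5,4]
Step 11: ref 1 → HIT, frames=[1,3,5,4]
Total faults: 4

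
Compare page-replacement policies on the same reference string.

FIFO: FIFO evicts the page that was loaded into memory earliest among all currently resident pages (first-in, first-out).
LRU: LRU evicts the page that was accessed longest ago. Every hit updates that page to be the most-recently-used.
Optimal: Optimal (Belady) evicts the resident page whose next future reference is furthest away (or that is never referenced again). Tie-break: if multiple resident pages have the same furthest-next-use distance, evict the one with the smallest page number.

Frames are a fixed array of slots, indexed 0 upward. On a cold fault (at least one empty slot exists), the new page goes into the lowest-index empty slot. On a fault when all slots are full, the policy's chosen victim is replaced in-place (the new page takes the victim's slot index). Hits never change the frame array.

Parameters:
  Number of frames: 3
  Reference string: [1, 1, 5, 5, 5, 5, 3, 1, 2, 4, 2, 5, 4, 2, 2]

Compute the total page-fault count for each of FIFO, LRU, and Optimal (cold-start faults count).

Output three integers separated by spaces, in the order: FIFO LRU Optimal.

--- FIFO ---
  step 0: ref 1 -> FAULT, frames=[1,-,-] (faults so far: 1)
  step 1: ref 1 -> HIT, frames=[1,-,-] (faults so far: 1)
  step 2: ref 5 -> FAULT, frames=[1,5,-] (faults so far: 2)
  step 3: ref 5 -> HIT, frames=[1,5,-] (faults so far: 2)
  step 4: ref 5 -> HIT, frames=[1,5,-] (faults so far: 2)
  step 5: ref 5 -> HIT, frames=[1,5,-] (faults so far: 2)
  step 6: ref 3 -> FAULT, frames=[1,5,3] (faults so far: 3)
  step 7: ref 1 -> HIT, frames=[1,5,3] (faults so far: 3)
  step 8: ref 2 -> FAULT, evict 1, frames=[2,5,3] (faults so far: 4)
  step 9: ref 4 -> FAULT, evict 5, frames=[2,4,3] (faults so far: 5)
  step 10: ref 2 -> HIT, frames=[2,4,3] (faults so far: 5)
  step 11: ref 5 -> FAULT, evict 3, frames=[2,4,5] (faults so far: 6)
  step 12: ref 4 -> HIT, frames=[2,4,5] (faults so far: 6)
  step 13: ref 2 -> HIT, frames=[2,4,5] (faults so far: 6)
  step 14: ref 2 -> HIT, frames=[2,4,5] (faults so far: 6)
  FIFO total faults: 6
--- LRU ---
  step 0: ref 1 -> FAULT, frames=[1,-,-] (faults so far: 1)
  step 1: ref 1 -> HIT, frames=[1,-,-] (faults so far: 1)
  step 2: ref 5 -> FAULT, frames=[1,5,-] (faults so far: 2)
  step 3: ref 5 -> HIT, frames=[1,5,-] (faults so far: 2)
  step 4: ref 5 -> HIT, frames=[1,5,-] (faults so far: 2)
  step 5: ref 5 -> HIT, frames=[1,5,-] (faults so far: 2)
  step 6: ref 3 -> FAULT, frames=[1,5,3] (faults so far: 3)
  step 7: ref 1 -> HIT, frames=[1,5,3] (faults so far: 3)
  step 8: ref 2 -> FAULT, evict 5, frames=[1,2,3] (faults so far: 4)
  step 9: ref 4 -> FAULT, evict 3, frames=[1,2,4] (faults so far: 5)
  step 10: ref 2 -> HIT, frames=[1,2,4] (faults so far: 5)
  step 11: ref 5 -> FAULT, evict 1, frames=[5,2,4] (faults so far: 6)
  step 12: ref 4 -> HIT, frames=[5,2,4] (faults so far: 6)
  step 13: ref 2 -> HIT, frames=[5,2,4] (faults so far: 6)
  step 14: ref 2 -> HIT, frames=[5,2,4] (faults so far: 6)
  LRU total faults: 6
--- Optimal ---
  step 0: ref 1 -> FAULT, frames=[1,-,-] (faults so far: 1)
  step 1: ref 1 -> HIT, frames=[1,-,-] (faults so far: 1)
  step 2: ref 5 -> FAULT, frames=[1,5,-] (faults so far: 2)
  step 3: ref 5 -> HIT, frames=[1,5,-] (faults so far: 2)
  step 4: ref 5 -> HIT, frames=[1,5,-] (faults so far: 2)
  step 5: ref 5 -> HIT, frames=[1,5,-] (faults so far: 2)
  step 6: ref 3 -> FAULT, frames=[1,5,3] (faults so far: 3)
  step 7: ref 1 -> HIT, frames=[1,5,3] (faults so far: 3)
  step 8: ref 2 -> FAULT, evict 1, frames=[2,5,3] (faults so far: 4)
  step 9: ref 4 -> FAULT, evict 3, frames=[2,5,4] (faults so far: 5)
  step 10: ref 2 -> HIT, frames=[2,5,4] (faults so far: 5)
  step 11: ref 5 -> HIT, frames=[2,5,4] (faults so far: 5)
  step 12: ref 4 -> HIT, frames=[2,5,4] (faults so far: 5)
  step 13: ref 2 -> HIT, frames=[2,5,4] (faults so far: 5)
  step 14: ref 2 -> HIT, frames=[2,5,4] (faults so far: 5)
  Optimal total faults: 5

Answer: 6 6 5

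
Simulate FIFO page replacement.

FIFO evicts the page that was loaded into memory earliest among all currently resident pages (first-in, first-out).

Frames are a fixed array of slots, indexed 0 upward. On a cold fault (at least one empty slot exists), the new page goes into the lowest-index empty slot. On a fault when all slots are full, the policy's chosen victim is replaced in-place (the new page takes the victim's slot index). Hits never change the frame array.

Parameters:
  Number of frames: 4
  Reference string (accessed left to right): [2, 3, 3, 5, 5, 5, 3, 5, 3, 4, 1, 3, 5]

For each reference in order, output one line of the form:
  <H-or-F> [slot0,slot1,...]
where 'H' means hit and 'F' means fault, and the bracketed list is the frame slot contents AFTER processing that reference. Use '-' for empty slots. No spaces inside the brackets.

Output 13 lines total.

F [2,-,-,-]
F [2,3,-,-]
H [2,3,-,-]
F [2,3,5,-]
H [2,3,5,-]
H [2,3,5,-]
H [2,3,5,-]
H [2,3,5,-]
H [2,3,5,-]
F [2,3,5,4]
F [1,3,5,4]
H [1,3,5,4]
H [1,3,5,4]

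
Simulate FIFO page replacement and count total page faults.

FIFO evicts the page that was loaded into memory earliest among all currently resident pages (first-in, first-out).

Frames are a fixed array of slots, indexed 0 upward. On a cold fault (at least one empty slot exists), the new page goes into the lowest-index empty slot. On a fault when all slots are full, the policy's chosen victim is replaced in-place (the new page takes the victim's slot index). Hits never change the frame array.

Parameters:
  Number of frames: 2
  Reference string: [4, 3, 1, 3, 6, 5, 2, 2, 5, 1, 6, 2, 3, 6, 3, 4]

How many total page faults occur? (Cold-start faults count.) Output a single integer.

Step 0: ref 4 → FAULT, frames=[4,-]
Step 1: ref 3 → FAULT, frames=[4,3]
Step 2: ref 1 → FAULT (evict 4), frames=[1,3]
Step 3: ref 3 → HIT, frames=[1,3]
Step 4: ref 6 → FAULT (evict 3), frames=[1,6]
Step 5: ref 5 → FAULT (evict 1), frames=[5,6]
Step 6: ref 2 → FAULT (evict 6), frames=[5,2]
Step 7: ref 2 → HIT, frames=[5,2]
Step 8: ref 5 → HIT, frames=[5,2]
Step 9: ref 1 → FAULT (evict 5), frames=[1,2]
Step 10: ref 6 → FAULT (evict 2), frames=[1,6]
Step 11: ref 2 → FAULT (evict 1), frames=[2,6]
Step 12: ref 3 → FAULT (evict 6), frames=[2,3]
Step 13: ref 6 → FAULT (evict 2), frames=[6,3]
Step 14: ref 3 → HIT, frames=[6,3]
Step 15: ref 4 → FAULT (evict 3), frames=[6,4]
Total faults: 12

Answer: 12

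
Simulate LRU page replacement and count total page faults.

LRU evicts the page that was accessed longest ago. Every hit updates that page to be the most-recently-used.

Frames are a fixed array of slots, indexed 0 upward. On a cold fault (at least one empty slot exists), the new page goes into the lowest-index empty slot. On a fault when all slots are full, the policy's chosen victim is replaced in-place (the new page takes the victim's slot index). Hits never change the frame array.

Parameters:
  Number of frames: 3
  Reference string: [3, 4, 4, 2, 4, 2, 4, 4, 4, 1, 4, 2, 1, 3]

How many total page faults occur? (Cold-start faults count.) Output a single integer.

Step 0: ref 3 → FAULT, frames=[3,-,-]
Step 1: ref 4 → FAULT, frames=[3,4,-]
Step 2: ref 4 → HIT, frames=[3,4,-]
Step 3: ref 2 → FAULT, frames=[3,4,2]
Step 4: ref 4 → HIT, frames=[3,4,2]
Step 5: ref 2 → HIT, frames=[3,4,2]
Step 6: ref 4 → HIT, frames=[3,4,2]
Step 7: ref 4 → HIT, frames=[3,4,2]
Step 8: ref 4 → HIT, frames=[3,4,2]
Step 9: ref 1 → FAULT (evict 3), frames=[1,4,2]
Step 10: ref 4 → HIT, frames=[1,4,2]
Step 11: ref 2 → HIT, frames=[1,4,2]
Step 12: ref 1 → HIT, frames=[1,4,2]
Step 13: ref 3 → FAULT (evict 4), frames=[1,3,2]
Total faults: 5

Answer: 5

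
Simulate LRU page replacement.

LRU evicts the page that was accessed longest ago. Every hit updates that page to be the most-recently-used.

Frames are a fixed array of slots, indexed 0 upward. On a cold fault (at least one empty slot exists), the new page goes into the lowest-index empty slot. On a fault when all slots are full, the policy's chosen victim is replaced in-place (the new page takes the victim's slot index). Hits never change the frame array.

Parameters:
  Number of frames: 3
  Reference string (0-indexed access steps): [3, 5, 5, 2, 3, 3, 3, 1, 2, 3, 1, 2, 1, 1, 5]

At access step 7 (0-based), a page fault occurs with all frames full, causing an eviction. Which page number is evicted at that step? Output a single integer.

Step 0: ref 3 -> FAULT, frames=[3,-,-]
Step 1: ref 5 -> FAULT, frames=[3,5,-]
Step 2: ref 5 -> HIT, frames=[3,5,-]
Step 3: ref 2 -> FAULT, frames=[3,5,2]
Step 4: ref 3 -> HIT, frames=[3,5,2]
Step 5: ref 3 -> HIT, frames=[3,5,2]
Step 6: ref 3 -> HIT, frames=[3,5,2]
Step 7: ref 1 -> FAULT, evict 5, frames=[3,1,2]
At step 7: evicted page 5

Answer: 5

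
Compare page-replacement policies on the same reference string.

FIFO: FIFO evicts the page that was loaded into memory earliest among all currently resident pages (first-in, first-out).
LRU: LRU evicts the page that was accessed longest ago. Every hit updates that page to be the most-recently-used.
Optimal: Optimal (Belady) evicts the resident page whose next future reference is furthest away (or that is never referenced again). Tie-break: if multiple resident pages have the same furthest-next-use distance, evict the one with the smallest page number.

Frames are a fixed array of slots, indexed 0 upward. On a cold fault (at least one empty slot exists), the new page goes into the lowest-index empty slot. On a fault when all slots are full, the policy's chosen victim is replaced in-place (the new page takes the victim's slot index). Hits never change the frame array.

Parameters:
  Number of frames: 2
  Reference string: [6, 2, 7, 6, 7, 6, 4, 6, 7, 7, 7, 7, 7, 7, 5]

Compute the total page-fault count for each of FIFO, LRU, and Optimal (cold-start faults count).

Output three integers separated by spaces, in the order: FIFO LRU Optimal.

--- FIFO ---
  step 0: ref 6 -> FAULT, frames=[6,-] (faults so far: 1)
  step 1: ref 2 -> FAULT, frames=[6,2] (faults so far: 2)
  step 2: ref 7 -> FAULT, evict 6, frames=[7,2] (faults so far: 3)
  step 3: ref 6 -> FAULT, evict 2, frames=[7,6] (faults so far: 4)
  step 4: ref 7 -> HIT, frames=[7,6] (faults so far: 4)
  step 5: ref 6 -> HIT, frames=[7,6] (faults so far: 4)
  step 6: ref 4 -> FAULT, evict 7, frames=[4,6] (faults so far: 5)
  step 7: ref 6 -> HIT, frames=[4,6] (faults so far: 5)
  step 8: ref 7 -> FAULT, evict 6, frames=[4,7] (faults so far: 6)
  step 9: ref 7 -> HIT, frames=[4,7] (faults so far: 6)
  step 10: ref 7 -> HIT, frames=[4,7] (faults so far: 6)
  step 11: ref 7 -> HIT, frames=[4,7] (faults so far: 6)
  step 12: ref 7 -> HIT, frames=[4,7] (faults so far: 6)
  step 13: ref 7 -> HIT, frames=[4,7] (faults so far: 6)
  step 14: ref 5 -> FAULT, evict 4, frames=[5,7] (faults so far: 7)
  FIFO total faults: 7
--- LRU ---
  step 0: ref 6 -> FAULT, frames=[6,-] (faults so far: 1)
  step 1: ref 2 -> FAULT, frames=[6,2] (faults so far: 2)
  step 2: ref 7 -> FAULT, evict 6, frames=[7,2] (faults so far: 3)
  step 3: ref 6 -> FAULT, evict 2, frames=[7,6] (faults so far: 4)
  step 4: ref 7 -> HIT, frames=[7,6] (faults so far: 4)
  step 5: ref 6 -> HIT, frames=[7,6] (faults so far: 4)
  step 6: ref 4 -> FAULT, evict 7, frames=[4,6] (faults so far: 5)
  step 7: ref 6 -> HIT, frames=[4,6] (faults so far: 5)
  step 8: ref 7 -> FAULT, evict 4, frames=[7,6] (faults so far: 6)
  step 9: ref 7 -> HIT, frames=[7,6] (faults so far: 6)
  step 10: ref 7 -> HIT, frames=[7,6] (faults so far: 6)
  step 11: ref 7 -> HIT, frames=[7,6] (faults so far: 6)
  step 12: ref 7 -> HIT, frames=[7,6] (faults so far: 6)
  step 13: ref 7 -> HIT, frames=[7,6] (faults so far: 6)
  step 14: ref 5 -> FAULT, evict 6, frames=[7,5] (faults so far: 7)
  LRU total faults: 7
--- Optimal ---
  step 0: ref 6 -> FAULT, frames=[6,-] (faults so far: 1)
  step 1: ref 2 -> FAULT, frames=[6,2] (faults so far: 2)
  step 2: ref 7 -> FAULT, evict 2, frames=[6,7] (faults so far: 3)
  step 3: ref 6 -> HIT, frames=[6,7] (faults so far: 3)
  step 4: ref 7 -> HIT, frames=[6,7] (faults so far: 3)
  step 5: ref 6 -> HIT, frames=[6,7] (faults so far: 3)
  step 6: ref 4 -> FAULT, evict 7, frames=[6,4] (faults so far: 4)
  step 7: ref 6 -> HIT, frames=[6,4] (faults so far: 4)
  step 8: ref 7 -> FAULT, evict 4, frames=[6,7] (faults so far: 5)
  step 9: ref 7 -> HIT, frames=[6,7] (faults so far: 5)
  step 10: ref 7 -> HIT, frames=[6,7] (faults so far: 5)
  step 11: ref 7 -> HIT, frames=[6,7] (faults so far: 5)
  step 12: ref 7 -> HIT, frames=[6,7] (faults so far: 5)
  step 13: ref 7 -> HIT, frames=[6,7] (faults so far: 5)
  step 14: ref 5 -> FAULT, evict 6, frames=[5,7] (faults so far: 6)
  Optimal total faults: 6

Answer: 7 7 6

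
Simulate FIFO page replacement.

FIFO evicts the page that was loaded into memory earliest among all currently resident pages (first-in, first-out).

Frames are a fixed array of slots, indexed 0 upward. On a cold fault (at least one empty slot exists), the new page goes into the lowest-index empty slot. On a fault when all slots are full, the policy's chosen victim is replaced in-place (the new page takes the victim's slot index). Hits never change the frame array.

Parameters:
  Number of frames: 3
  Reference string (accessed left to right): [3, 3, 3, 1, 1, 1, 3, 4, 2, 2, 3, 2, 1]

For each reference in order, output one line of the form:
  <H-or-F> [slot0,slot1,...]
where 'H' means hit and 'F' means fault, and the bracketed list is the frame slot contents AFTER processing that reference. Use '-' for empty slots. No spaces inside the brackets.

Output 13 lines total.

F [3,-,-]
H [3,-,-]
H [3,-,-]
F [3,1,-]
H [3,1,-]
H [3,1,-]
H [3,1,-]
F [3,1,4]
F [2,1,4]
H [2,1,4]
F [2,3,4]
H [2,3,4]
F [2,3,1]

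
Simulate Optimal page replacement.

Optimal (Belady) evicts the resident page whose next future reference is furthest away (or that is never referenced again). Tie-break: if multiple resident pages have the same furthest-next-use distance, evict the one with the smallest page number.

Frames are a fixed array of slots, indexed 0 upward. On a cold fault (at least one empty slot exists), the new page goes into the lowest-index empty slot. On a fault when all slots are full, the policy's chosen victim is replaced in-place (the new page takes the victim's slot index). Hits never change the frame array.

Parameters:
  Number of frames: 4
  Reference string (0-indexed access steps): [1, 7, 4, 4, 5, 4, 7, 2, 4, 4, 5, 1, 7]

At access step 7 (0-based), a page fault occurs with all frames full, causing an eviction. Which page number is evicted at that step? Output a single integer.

Step 0: ref 1 -> FAULT, frames=[1,-,-,-]
Step 1: ref 7 -> FAULT, frames=[1,7,-,-]
Step 2: ref 4 -> FAULT, frames=[1,7,4,-]
Step 3: ref 4 -> HIT, frames=[1,7,4,-]
Step 4: ref 5 -> FAULT, frames=[1,7,4,5]
Step 5: ref 4 -> HIT, frames=[1,7,4,5]
Step 6: ref 7 -> HIT, frames=[1,7,4,5]
Step 7: ref 2 -> FAULT, evict 7, frames=[1,2,4,5]
At step 7: evicted page 7

Answer: 7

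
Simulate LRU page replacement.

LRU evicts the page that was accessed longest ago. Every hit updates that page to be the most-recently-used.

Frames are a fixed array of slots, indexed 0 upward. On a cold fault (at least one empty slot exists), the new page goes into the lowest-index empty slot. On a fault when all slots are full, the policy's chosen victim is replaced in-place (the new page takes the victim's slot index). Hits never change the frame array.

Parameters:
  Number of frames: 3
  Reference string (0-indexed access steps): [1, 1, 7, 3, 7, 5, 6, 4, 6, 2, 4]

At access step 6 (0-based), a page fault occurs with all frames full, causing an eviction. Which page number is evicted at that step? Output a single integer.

Answer: 3

Derivation:
Step 0: ref 1 -> FAULT, frames=[1,-,-]
Step 1: ref 1 -> HIT, frames=[1,-,-]
Step 2: ref 7 -> FAULT, frames=[1,7,-]
Step 3: ref 3 -> FAULT, frames=[1,7,3]
Step 4: ref 7 -> HIT, frames=[1,7,3]
Step 5: ref 5 -> FAULT, evict 1, frames=[5,7,3]
Step 6: ref 6 -> FAULT, evict 3, frames=[5,7,6]
At step 6: evicted page 3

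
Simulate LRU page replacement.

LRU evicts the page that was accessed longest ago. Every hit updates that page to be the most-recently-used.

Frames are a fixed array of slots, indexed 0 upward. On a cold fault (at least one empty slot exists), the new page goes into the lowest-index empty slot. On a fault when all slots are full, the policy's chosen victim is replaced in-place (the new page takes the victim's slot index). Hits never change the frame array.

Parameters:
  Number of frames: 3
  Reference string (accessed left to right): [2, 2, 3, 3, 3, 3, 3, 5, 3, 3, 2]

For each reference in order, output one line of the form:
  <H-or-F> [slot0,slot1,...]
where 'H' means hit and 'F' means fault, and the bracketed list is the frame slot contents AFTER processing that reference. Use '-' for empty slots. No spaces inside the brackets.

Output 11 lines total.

F [2,-,-]
H [2,-,-]
F [2,3,-]
H [2,3,-]
H [2,3,-]
H [2,3,-]
H [2,3,-]
F [2,3,5]
H [2,3,5]
H [2,3,5]
H [2,3,5]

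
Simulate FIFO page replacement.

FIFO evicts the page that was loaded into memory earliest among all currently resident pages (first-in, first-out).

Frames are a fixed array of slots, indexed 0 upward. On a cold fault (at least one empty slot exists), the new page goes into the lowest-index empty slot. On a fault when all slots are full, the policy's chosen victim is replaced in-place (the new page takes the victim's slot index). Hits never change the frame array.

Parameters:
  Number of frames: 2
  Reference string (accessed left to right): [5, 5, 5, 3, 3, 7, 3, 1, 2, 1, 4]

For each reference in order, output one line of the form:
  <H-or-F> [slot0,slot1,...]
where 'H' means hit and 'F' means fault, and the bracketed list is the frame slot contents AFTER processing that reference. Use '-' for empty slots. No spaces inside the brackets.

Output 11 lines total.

F [5,-]
H [5,-]
H [5,-]
F [5,3]
H [5,3]
F [7,3]
H [7,3]
F [7,1]
F [2,1]
H [2,1]
F [2,4]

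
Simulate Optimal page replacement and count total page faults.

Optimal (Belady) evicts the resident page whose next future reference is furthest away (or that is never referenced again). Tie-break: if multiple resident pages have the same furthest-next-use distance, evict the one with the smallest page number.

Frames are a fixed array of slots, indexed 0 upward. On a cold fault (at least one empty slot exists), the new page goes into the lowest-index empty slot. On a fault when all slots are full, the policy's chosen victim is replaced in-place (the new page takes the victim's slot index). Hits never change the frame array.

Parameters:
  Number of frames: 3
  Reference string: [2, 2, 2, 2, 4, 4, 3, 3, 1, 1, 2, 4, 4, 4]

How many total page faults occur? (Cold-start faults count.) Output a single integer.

Answer: 4

Derivation:
Step 0: ref 2 → FAULT, frames=[2,-,-]
Step 1: ref 2 → HIT, frames=[2,-,-]
Step 2: ref 2 → HIT, frames=[2,-,-]
Step 3: ref 2 → HIT, frames=[2,-,-]
Step 4: ref 4 → FAULT, frames=[2,4,-]
Step 5: ref 4 → HIT, frames=[2,4,-]
Step 6: ref 3 → FAULT, frames=[2,4,3]
Step 7: ref 3 → HIT, frames=[2,4,3]
Step 8: ref 1 → FAULT (evict 3), frames=[2,4,1]
Step 9: ref 1 → HIT, frames=[2,4,1]
Step 10: ref 2 → HIT, frames=[2,4,1]
Step 11: ref 4 → HIT, frames=[2,4,1]
Step 12: ref 4 → HIT, frames=[2,4,1]
Step 13: ref 4 → HIT, frames=[2,4,1]
Total faults: 4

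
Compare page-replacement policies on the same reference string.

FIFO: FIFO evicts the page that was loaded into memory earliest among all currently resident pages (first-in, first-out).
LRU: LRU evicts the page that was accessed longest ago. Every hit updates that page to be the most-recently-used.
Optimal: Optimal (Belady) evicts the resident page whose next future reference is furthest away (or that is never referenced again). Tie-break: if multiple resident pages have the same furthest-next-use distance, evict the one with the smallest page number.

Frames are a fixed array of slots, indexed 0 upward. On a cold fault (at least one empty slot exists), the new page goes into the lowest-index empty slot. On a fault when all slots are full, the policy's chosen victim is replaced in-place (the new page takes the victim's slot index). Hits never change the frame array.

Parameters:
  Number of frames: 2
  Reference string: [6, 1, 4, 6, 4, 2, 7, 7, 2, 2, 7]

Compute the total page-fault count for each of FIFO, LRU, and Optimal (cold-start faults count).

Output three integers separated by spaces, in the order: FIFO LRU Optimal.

Answer: 6 6 5

Derivation:
--- FIFO ---
  step 0: ref 6 -> FAULT, frames=[6,-] (faults so far: 1)
  step 1: ref 1 -> FAULT, frames=[6,1] (faults so far: 2)
  step 2: ref 4 -> FAULT, evict 6, frames=[4,1] (faults so far: 3)
  step 3: ref 6 -> FAULT, evict 1, frames=[4,6] (faults so far: 4)
  step 4: ref 4 -> HIT, frames=[4,6] (faults so far: 4)
  step 5: ref 2 -> FAULT, evict 4, frames=[2,6] (faults so far: 5)
  step 6: ref 7 -> FAULT, evict 6, frames=[2,7] (faults so far: 6)
  step 7: ref 7 -> HIT, frames=[2,7] (faults so far: 6)
  step 8: ref 2 -> HIT, frames=[2,7] (faults so far: 6)
  step 9: ref 2 -> HIT, frames=[2,7] (faults so far: 6)
  step 10: ref 7 -> HIT, frames=[2,7] (faults so far: 6)
  FIFO total faults: 6
--- LRU ---
  step 0: ref 6 -> FAULT, frames=[6,-] (faults so far: 1)
  step 1: ref 1 -> FAULT, frames=[6,1] (faults so far: 2)
  step 2: ref 4 -> FAULT, evict 6, frames=[4,1] (faults so far: 3)
  step 3: ref 6 -> FAULT, evict 1, frames=[4,6] (faults so far: 4)
  step 4: ref 4 -> HIT, frames=[4,6] (faults so far: 4)
  step 5: ref 2 -> FAULT, evict 6, frames=[4,2] (faults so far: 5)
  step 6: ref 7 -> FAULT, evict 4, frames=[7,2] (faults so far: 6)
  step 7: ref 7 -> HIT, frames=[7,2] (faults so far: 6)
  step 8: ref 2 -> HIT, frames=[7,2] (faults so far: 6)
  step 9: ref 2 -> HIT, frames=[7,2] (faults so far: 6)
  step 10: ref 7 -> HIT, frames=[7,2] (faults so far: 6)
  LRU total faults: 6
--- Optimal ---
  step 0: ref 6 -> FAULT, frames=[6,-] (faults so far: 1)
  step 1: ref 1 -> FAULT, frames=[6,1] (faults so far: 2)
  step 2: ref 4 -> FAULT, evict 1, frames=[6,4] (faults so far: 3)
  step 3: ref 6 -> HIT, frames=[6,4] (faults so far: 3)
  step 4: ref 4 -> HIT, frames=[6,4] (faults so far: 3)
  step 5: ref 2 -> FAULT, evict 4, frames=[6,2] (faults so far: 4)
  step 6: ref 7 -> FAULT, evict 6, frames=[7,2] (faults so far: 5)
  step 7: ref 7 -> HIT, frames=[7,2] (faults so far: 5)
  step 8: ref 2 -> HIT, frames=[7,2] (faults so far: 5)
  step 9: ref 2 -> HIT, frames=[7,2] (faults so far: 5)
  step 10: ref 7 -> HIT, frames=[7,2] (faults so far: 5)
  Optimal total faults: 5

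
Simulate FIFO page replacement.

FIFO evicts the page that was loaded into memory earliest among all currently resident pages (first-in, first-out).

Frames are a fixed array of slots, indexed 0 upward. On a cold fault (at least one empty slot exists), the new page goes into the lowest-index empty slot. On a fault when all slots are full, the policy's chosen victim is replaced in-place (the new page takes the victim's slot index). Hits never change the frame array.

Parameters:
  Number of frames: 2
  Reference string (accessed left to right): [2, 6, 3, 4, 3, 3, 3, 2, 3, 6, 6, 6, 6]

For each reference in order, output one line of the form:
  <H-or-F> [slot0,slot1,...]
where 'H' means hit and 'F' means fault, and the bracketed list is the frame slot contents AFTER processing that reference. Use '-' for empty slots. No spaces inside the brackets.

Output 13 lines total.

F [2,-]
F [2,6]
F [3,6]
F [3,4]
H [3,4]
H [3,4]
H [3,4]
F [2,4]
F [2,3]
F [6,3]
H [6,3]
H [6,3]
H [6,3]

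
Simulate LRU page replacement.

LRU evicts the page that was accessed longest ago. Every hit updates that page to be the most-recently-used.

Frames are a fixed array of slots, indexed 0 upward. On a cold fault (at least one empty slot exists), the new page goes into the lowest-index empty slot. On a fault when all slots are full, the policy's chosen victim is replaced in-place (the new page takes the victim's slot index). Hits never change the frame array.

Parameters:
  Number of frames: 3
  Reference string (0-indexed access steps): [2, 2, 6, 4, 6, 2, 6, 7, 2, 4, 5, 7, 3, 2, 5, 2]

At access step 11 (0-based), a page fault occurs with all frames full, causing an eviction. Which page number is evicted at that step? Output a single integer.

Answer: 2

Derivation:
Step 0: ref 2 -> FAULT, frames=[2,-,-]
Step 1: ref 2 -> HIT, frames=[2,-,-]
Step 2: ref 6 -> FAULT, frames=[2,6,-]
Step 3: ref 4 -> FAULT, frames=[2,6,4]
Step 4: ref 6 -> HIT, frames=[2,6,4]
Step 5: ref 2 -> HIT, frames=[2,6,4]
Step 6: ref 6 -> HIT, frames=[2,6,4]
Step 7: ref 7 -> FAULT, evict 4, frames=[2,6,7]
Step 8: ref 2 -> HIT, frames=[2,6,7]
Step 9: ref 4 -> FAULT, evict 6, frames=[2,4,7]
Step 10: ref 5 -> FAULT, evict 7, frames=[2,4,5]
Step 11: ref 7 -> FAULT, evict 2, frames=[7,4,5]
At step 11: evicted page 2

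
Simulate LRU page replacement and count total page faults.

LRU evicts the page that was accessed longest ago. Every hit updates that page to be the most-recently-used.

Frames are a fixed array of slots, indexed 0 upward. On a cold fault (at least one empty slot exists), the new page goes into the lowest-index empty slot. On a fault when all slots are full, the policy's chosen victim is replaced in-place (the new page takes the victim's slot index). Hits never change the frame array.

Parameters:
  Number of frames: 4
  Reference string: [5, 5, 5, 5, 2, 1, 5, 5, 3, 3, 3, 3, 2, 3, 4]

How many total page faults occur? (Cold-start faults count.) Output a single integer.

Answer: 5

Derivation:
Step 0: ref 5 → FAULT, frames=[5,-,-,-]
Step 1: ref 5 → HIT, frames=[5,-,-,-]
Step 2: ref 5 → HIT, frames=[5,-,-,-]
Step 3: ref 5 → HIT, frames=[5,-,-,-]
Step 4: ref 2 → FAULT, frames=[5,2,-,-]
Step 5: ref 1 → FAULT, frames=[5,2,1,-]
Step 6: ref 5 → HIT, frames=[5,2,1,-]
Step 7: ref 5 → HIT, frames=[5,2,1,-]
Step 8: ref 3 → FAULT, frames=[5,2,1,3]
Step 9: ref 3 → HIT, frames=[5,2,1,3]
Step 10: ref 3 → HIT, frames=[5,2,1,3]
Step 11: ref 3 → HIT, frames=[5,2,1,3]
Step 12: ref 2 → HIT, frames=[5,2,1,3]
Step 13: ref 3 → HIT, frames=[5,2,1,3]
Step 14: ref 4 → FAULT (evict 1), frames=[5,2,4,3]
Total faults: 5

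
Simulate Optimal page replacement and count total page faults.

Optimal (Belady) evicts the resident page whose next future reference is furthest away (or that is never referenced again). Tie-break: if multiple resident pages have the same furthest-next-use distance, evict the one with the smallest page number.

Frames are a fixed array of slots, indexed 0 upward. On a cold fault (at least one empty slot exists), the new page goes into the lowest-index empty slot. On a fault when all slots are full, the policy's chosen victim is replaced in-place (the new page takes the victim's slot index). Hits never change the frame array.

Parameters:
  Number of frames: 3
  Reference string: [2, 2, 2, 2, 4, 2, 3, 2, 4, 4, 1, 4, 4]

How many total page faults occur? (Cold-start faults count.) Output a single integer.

Step 0: ref 2 → FAULT, frames=[2,-,-]
Step 1: ref 2 → HIT, frames=[2,-,-]
Step 2: ref 2 → HIT, frames=[2,-,-]
Step 3: ref 2 → HIT, frames=[2,-,-]
Step 4: ref 4 → FAULT, frames=[2,4,-]
Step 5: ref 2 → HIT, frames=[2,4,-]
Step 6: ref 3 → FAULT, frames=[2,4,3]
Step 7: ref 2 → HIT, frames=[2,4,3]
Step 8: ref 4 → HIT, frames=[2,4,3]
Step 9: ref 4 → HIT, frames=[2,4,3]
Step 10: ref 1 → FAULT (evict 2), frames=[1,4,3]
Step 11: ref 4 → HIT, frames=[1,4,3]
Step 12: ref 4 → HIT, frames=[1,4,3]
Total faults: 4

Answer: 4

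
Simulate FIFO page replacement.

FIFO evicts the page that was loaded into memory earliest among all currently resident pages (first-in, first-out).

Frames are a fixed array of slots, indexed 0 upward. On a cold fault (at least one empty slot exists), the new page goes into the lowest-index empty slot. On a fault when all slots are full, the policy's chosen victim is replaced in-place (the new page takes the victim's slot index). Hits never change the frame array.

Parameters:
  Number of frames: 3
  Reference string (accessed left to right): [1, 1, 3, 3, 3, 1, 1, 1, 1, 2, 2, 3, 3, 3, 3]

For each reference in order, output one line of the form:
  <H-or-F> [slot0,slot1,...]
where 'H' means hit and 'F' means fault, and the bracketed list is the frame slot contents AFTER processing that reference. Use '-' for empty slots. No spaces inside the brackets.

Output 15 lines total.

F [1,-,-]
H [1,-,-]
F [1,3,-]
H [1,3,-]
H [1,3,-]
H [1,3,-]
H [1,3,-]
H [1,3,-]
H [1,3,-]
F [1,3,2]
H [1,3,2]
H [1,3,2]
H [1,3,2]
H [1,3,2]
H [1,3,2]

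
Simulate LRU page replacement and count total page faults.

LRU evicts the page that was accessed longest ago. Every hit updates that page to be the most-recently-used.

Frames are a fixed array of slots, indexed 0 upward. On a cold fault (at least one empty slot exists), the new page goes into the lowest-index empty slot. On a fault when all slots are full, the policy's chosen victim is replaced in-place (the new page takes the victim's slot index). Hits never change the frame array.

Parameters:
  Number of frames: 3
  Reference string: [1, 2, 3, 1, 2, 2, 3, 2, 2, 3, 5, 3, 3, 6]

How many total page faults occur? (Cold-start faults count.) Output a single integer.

Answer: 5

Derivation:
Step 0: ref 1 → FAULT, frames=[1,-,-]
Step 1: ref 2 → FAULT, frames=[1,2,-]
Step 2: ref 3 → FAULT, frames=[1,2,3]
Step 3: ref 1 → HIT, frames=[1,2,3]
Step 4: ref 2 → HIT, frames=[1,2,3]
Step 5: ref 2 → HIT, frames=[1,2,3]
Step 6: ref 3 → HIT, frames=[1,2,3]
Step 7: ref 2 → HIT, frames=[1,2,3]
Step 8: ref 2 → HIT, frames=[1,2,3]
Step 9: ref 3 → HIT, frames=[1,2,3]
Step 10: ref 5 → FAULT (evict 1), frames=[5,2,3]
Step 11: ref 3 → HIT, frames=[5,2,3]
Step 12: ref 3 → HIT, frames=[5,2,3]
Step 13: ref 6 → FAULT (evict 2), frames=[5,6,3]
Total faults: 5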